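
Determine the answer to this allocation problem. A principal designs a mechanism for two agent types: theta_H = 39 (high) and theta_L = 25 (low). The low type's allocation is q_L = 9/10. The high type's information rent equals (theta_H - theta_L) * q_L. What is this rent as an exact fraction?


Step 1: theta_H - theta_L = 39 - 25 = 14
Step 2: Information rent = (theta_H - theta_L) * q_L
Step 3: = 14 * 9/10
Step 4: = 63/5

63/5


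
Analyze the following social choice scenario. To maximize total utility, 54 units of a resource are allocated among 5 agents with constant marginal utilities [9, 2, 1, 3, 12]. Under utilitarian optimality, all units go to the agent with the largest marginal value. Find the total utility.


Step 1: The marginal utilities are [9, 2, 1, 3, 12]
Step 2: The highest marginal utility is 12
Step 3: All 54 units go to that agent
Step 4: Total utility = 12 * 54 = 648

648


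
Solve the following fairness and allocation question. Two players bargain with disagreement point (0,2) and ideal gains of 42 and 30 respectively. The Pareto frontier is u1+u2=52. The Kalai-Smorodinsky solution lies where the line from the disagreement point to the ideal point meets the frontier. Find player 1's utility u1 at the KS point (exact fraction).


Step 1: At the KS point, (u1-d1)/r1 = (u2-d2)/r2 = t and u1+u2 = 52
Step 2: u1 = d1 + r1*t and u2 = d2 + r2*t, so (d1 + r1*t) + (d2 + r2*t) = 52
Step 3: t = (52 - 0 - 2)/(42 + 30) = 50/72 = 25/36
Step 4: u1 = d1 + r1*t = 0 + 42 * 25/36 = 175/6
Step 5: (Check: u2 = d2 + r2*t = 137/6; u1+u2 = 175/6 + 137/6 = 52, on the frontier.)

175/6


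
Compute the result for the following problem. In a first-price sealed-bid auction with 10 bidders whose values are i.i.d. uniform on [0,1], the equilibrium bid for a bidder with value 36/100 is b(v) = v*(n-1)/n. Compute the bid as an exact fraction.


Step 1: The symmetric BNE bidding function is b(v) = v * (n-1) / n
Step 2: Substitute v = 9/25 and n = 10
Step 3: b = 9/25 * 9/10
Step 4: b = 81/250

81/250


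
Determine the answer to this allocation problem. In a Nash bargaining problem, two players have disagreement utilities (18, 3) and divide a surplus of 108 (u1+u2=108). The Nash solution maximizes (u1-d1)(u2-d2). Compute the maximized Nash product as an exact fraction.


Step 1: The Nash solution splits surplus symmetrically above the disagreement point
Step 2: u1 = (total + d1 - d2)/2 = (108 + 18 - 3)/2 = 123/2
Step 3: u2 = (total - d1 + d2)/2 = (108 - 18 + 3)/2 = 93/2
Step 4: Nash product = (123/2 - 18) * (93/2 - 3)
Step 5: = 87/2 * 87/2 = 7569/4

7569/4


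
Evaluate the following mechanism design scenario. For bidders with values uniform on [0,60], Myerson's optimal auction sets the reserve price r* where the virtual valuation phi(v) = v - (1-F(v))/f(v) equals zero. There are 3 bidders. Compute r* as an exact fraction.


Step 1: For U[0,60], F(v) = v/60 and f(v) = 1/60
Step 2: phi(v) = v - (1 - v/60)/(1/60) = v - (60 - v) = 2v - 60
Step 3: Set phi(r*) = 0: 2r* - 60 = 0
Step 4: r* = 60/2 = 30 (the number of bidders n = 3 does not enter)

30


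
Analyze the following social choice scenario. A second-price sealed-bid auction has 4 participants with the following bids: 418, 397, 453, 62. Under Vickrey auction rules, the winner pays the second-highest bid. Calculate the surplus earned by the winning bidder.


Step 1: Sort bids in descending order: 453, 418, 397, 62
Step 2: The winning bid is the highest: 453
Step 3: The payment equals the second-highest bid: 418
Step 4: Surplus = winner's bid - payment = 453 - 418 = 35

35


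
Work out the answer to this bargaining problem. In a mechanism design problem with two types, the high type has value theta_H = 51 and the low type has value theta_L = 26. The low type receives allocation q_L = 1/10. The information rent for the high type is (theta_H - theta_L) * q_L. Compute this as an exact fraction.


Step 1: theta_H - theta_L = 51 - 26 = 25
Step 2: Information rent = (theta_H - theta_L) * q_L
Step 3: = 25 * 1/10
Step 4: = 5/2

5/2


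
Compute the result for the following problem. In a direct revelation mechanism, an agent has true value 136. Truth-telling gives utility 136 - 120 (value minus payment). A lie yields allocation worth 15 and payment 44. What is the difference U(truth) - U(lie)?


Step 1: U(truth) = value - payment = 136 - 120 = 16
Step 2: U(lie) = allocation - payment = 15 - 44 = -29
Step 3: IC gap = 16 - (-29) = 45

45


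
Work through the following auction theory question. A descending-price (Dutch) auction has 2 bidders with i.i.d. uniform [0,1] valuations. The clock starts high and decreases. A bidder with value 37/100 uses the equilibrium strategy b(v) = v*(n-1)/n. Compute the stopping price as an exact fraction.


Step 1: Dutch auctions are strategically equivalent to first-price auctions
Step 2: The equilibrium bid is b(v) = v*(n-1)/n
Step 3: b = 37/100 * 1/2
Step 4: b = 37/200

37/200


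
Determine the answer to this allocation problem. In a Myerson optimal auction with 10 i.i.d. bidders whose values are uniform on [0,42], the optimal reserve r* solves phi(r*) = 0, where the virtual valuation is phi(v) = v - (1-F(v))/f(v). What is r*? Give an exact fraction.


Step 1: For U[0,42], F(v) = v/42 and f(v) = 1/42
Step 2: phi(v) = v - (1 - v/42)/(1/42) = v - (42 - v) = 2v - 42
Step 3: Set phi(r*) = 0: 2r* - 42 = 0
Step 4: r* = 42/2 = 21 (the number of bidders n = 10 does not enter)

21


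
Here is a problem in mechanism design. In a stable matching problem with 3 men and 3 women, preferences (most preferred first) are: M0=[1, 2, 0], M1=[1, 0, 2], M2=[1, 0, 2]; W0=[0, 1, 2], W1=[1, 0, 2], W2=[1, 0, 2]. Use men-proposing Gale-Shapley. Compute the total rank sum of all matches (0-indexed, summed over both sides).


Step 1: Run Gale-Shapley (men propose, women hold best offer):
  M0 proposes to W1; she accepts
  M1 proposes to W1; she switches from M0
  M2 proposes to W1; rejected
  M2 proposes to W0; she accepts
  M0 proposes to W2; she accepts
Step 2: Final matching: W0-M2, W1-M1, W2-M0
Step 3: 0-indexed ranks (man's rank of his match, then woman's): 1 + 2 + 0 + 0 + 1 + 1
Step 4: Total rank sum = 5

5


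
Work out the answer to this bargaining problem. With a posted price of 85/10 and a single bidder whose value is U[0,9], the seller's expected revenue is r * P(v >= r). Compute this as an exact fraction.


Step 1: Posted price r = 17/2, value support [0,9]
Step 2: P(v >= r) = (9 - 17/2)/9 = 1/18
Step 3: Expected revenue = r * P(v >= r) = 17/2 * 1/18
Step 4: Revenue = 17/36

17/36


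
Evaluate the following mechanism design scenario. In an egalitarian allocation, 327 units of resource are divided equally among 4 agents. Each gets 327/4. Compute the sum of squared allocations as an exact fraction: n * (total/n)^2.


Step 1: Each agent's share = 327/4
Step 2: Square of each share = (327/4)^2 = 106929/16
Step 3: Sum of squares = 4 * 106929/16 = 106929/4

106929/4


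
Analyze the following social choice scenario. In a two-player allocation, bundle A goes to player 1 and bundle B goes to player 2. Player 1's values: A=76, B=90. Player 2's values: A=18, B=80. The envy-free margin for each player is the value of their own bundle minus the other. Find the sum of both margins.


Step 1: Player 1's margin = v1(A) - v1(B) = 76 - 90 = -14
Step 2: Player 2's margin = v2(B) - v2(A) = 80 - 18 = 62
Step 3: Total margin = -14 + 62 = 48

48


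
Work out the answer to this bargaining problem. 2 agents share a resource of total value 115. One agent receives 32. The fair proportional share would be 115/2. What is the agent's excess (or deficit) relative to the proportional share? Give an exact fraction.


Step 1: Proportional share = 115/2
Step 2: Agent's actual allocation = 32
Step 3: Excess = 32 - 115/2 = -51/2

-51/2


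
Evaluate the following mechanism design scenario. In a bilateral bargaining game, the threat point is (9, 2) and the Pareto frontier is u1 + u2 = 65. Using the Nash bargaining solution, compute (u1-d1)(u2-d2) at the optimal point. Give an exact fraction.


Step 1: The Nash solution splits surplus symmetrically above the disagreement point
Step 2: u1 = (total + d1 - d2)/2 = (65 + 9 - 2)/2 = 36
Step 3: u2 = (total - d1 + d2)/2 = (65 - 9 + 2)/2 = 29
Step 4: Nash product = (36 - 9) * (29 - 2)
Step 5: = 27 * 27 = 729

729


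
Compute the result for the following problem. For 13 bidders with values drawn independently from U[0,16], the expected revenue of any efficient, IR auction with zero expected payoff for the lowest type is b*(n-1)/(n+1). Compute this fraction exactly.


Step 1: By Revenue Equivalence, expected revenue = b*(n-1)/(n+1)
Step 2: Substituting n = 13, b = 16
Step 3: Revenue = 16*(13-1)/(13+1) = 16*12/14
Step 4: Revenue = 192/14 = 96/7

96/7


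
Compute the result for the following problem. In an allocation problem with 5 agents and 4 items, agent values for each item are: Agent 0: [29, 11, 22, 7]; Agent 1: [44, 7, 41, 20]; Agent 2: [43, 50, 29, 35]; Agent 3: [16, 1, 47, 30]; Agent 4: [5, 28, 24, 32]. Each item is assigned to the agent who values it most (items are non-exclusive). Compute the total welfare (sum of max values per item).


Step 1: For each item, find the maximum value among all agents.
Step 2: Item 0 -> Agent 1 (value 44)
Step 3: Item 1 -> Agent 2 (value 50)
Step 4: Item 2 -> Agent 3 (value 47)
Step 5: Item 3 -> Agent 2 (value 35)
Step 6: Total welfare = 44 + 50 + 47 + 35 = 176

176


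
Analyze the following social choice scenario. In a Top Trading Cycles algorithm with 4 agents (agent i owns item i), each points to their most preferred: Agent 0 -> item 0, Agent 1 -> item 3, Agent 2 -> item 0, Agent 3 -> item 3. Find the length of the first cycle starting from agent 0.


Step 1: Trace the pointer graph from agent 0: 0 -> 0
Step 2: A cycle is detected when we revisit agent 0
Step 3: The cycle is: 0 -> 0
Step 4: Cycle length = 1

1


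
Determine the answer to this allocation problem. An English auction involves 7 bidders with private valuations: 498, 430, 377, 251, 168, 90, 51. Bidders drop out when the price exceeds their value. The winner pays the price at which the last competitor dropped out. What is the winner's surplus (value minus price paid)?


Step 1: Identify the highest value: 498
Step 2: Identify the second-highest value: 430
Step 3: The final price = second-highest value = 430
Step 4: Surplus = 498 - 430 = 68

68


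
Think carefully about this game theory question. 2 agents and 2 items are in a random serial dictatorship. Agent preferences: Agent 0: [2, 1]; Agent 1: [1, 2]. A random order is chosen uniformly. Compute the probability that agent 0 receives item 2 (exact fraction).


Step 1: Agent 0 wants item 2
Step 2: There are 2 possible orderings of agents
Step 3: In 2 orderings, agent 0 gets item 2
Step 4: Probability = 2/2 = 1

1


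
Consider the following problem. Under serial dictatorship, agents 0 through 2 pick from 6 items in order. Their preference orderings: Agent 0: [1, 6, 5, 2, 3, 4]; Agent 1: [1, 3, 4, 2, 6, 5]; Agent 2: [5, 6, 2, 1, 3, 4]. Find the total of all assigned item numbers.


Step 1: Agent 0 picks item 1
Step 2: Agent 1 picks item 3
Step 3: Agent 2 picks item 5
Step 4: Sum = 1 + 3 + 5 = 9

9


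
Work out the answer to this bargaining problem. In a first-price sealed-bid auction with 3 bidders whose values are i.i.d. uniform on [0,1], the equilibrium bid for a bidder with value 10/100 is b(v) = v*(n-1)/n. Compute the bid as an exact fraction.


Step 1: The symmetric BNE bidding function is b(v) = v * (n-1) / n
Step 2: Substitute v = 1/10 and n = 3
Step 3: b = 1/10 * 2/3
Step 4: b = 1/15

1/15


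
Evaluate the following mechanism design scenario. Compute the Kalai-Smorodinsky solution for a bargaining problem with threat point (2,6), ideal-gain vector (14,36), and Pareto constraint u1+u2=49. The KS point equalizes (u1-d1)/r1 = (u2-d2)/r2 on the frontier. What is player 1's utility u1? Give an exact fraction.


Step 1: At the KS point, (u1-d1)/r1 = (u2-d2)/r2 = t and u1+u2 = 49
Step 2: u1 = d1 + r1*t and u2 = d2 + r2*t, so (d1 + r1*t) + (d2 + r2*t) = 49
Step 3: t = (49 - 2 - 6)/(14 + 36) = 41/50
Step 4: u1 = d1 + r1*t = 2 + 14 * 41/50 = 337/25
Step 5: (Check: u2 = d2 + r2*t = 888/25; u1+u2 = 337/25 + 888/25 = 49, on the frontier.)

337/25


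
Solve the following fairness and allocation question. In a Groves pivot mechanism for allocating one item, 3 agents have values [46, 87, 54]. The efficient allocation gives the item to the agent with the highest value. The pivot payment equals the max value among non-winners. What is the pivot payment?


Step 1: The efficient winner is agent 1 with value 87
Step 2: Other agents' values: [46, 54]
Step 3: Pivot payment = max(others) = 54
Step 4: The winner pays 54

54


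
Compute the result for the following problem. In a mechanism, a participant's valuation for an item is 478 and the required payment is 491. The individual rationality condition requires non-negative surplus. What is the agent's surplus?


Step 1: Surplus = value - payment = 478 - 491 = -13
Step 2: IR is violated (surplus < 0)

-13


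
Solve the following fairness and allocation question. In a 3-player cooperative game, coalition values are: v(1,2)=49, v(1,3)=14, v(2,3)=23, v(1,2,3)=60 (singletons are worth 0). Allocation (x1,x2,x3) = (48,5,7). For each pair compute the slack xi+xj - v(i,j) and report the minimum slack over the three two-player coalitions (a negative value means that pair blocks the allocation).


Step 1: Slack for coalition (1,2): x1+x2 - v12 = 53 - 49 = 4
Step 2: Slack for coalition (1,3): x1+x3 - v13 = 55 - 14 = 41
Step 3: Slack for coalition (2,3): x2+x3 - v23 = 12 - 23 = -11
Step 4: Minimum slack = min(4, 41, -11) = -11, attained by (2,3); coalition (2,3) can block (slack < 0), so the allocation is not in the core

-11


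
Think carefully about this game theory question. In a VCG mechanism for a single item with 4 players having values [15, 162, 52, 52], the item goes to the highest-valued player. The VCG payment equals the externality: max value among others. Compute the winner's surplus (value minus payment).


Step 1: The winner is the agent with the highest value: agent 1 with value 162
Step 2: Values of other agents: [15, 52, 52]
Step 3: VCG payment = max of others' values = 52
Step 4: Surplus = 162 - 52 = 110

110


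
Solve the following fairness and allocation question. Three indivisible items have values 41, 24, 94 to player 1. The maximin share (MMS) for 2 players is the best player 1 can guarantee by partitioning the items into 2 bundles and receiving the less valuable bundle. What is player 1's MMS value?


Step 1: Item values = 41, 24, 94
Step 2: Enumerate all 2-bundle partitions and take the smaller bundle:
  Partition 1: {41} vs {24,94} -> bundles 41, 118; min = 41
  Partition 2: {24} vs {41,94} -> bundles 24, 135; min = 24
  Partition 3: {94} vs {41,24} -> bundles 94, 65; min = 65
Step 3: MMS = max(41, 24, 65) = 65

65


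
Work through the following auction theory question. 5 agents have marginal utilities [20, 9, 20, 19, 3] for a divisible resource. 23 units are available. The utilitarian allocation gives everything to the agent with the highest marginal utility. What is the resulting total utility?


Step 1: The marginal utilities are [20, 9, 20, 19, 3]
Step 2: The highest marginal utility is 20
Step 3: All 23 units go to that agent
Step 4: Total utility = 20 * 23 = 460

460


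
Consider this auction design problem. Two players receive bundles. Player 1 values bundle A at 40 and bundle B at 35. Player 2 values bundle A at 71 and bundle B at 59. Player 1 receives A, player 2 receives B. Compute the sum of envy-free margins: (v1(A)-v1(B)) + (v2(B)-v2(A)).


Step 1: Player 1's margin = v1(A) - v1(B) = 40 - 35 = 5
Step 2: Player 2's margin = v2(B) - v2(A) = 59 - 71 = -12
Step 3: Total margin = 5 + -12 = -7

-7


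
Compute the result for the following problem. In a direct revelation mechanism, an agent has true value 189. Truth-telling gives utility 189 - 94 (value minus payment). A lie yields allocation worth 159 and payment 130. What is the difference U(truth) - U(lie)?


Step 1: U(truth) = value - payment = 189 - 94 = 95
Step 2: U(lie) = allocation - payment = 159 - 130 = 29
Step 3: IC gap = 95 - 29 = 66

66


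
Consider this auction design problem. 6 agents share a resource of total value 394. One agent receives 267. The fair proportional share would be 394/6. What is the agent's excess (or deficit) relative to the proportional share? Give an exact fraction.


Step 1: Proportional share = 394/6 = 197/3
Step 2: Agent's actual allocation = 267
Step 3: Excess = 267 - 197/3 = 604/3

604/3


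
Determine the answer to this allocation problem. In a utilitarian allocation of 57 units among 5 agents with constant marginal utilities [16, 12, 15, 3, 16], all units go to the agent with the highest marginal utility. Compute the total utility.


Step 1: The marginal utilities are [16, 12, 15, 3, 16]
Step 2: The highest marginal utility is 16
Step 3: All 57 units go to that agent
Step 4: Total utility = 16 * 57 = 912

912


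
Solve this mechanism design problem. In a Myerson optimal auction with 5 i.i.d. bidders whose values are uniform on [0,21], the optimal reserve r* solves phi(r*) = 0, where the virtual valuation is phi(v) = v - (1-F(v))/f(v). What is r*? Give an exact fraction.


Step 1: For U[0,21], F(v) = v/21 and f(v) = 1/21
Step 2: phi(v) = v - (1 - v/21)/(1/21) = v - (21 - v) = 2v - 21
Step 3: Set phi(r*) = 0: 2r* - 21 = 0
Step 4: r* = 21/2 (the number of bidders n = 5 does not enter)

21/2


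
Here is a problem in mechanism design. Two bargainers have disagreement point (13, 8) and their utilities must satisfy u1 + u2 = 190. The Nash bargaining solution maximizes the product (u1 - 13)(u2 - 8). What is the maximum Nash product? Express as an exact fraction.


Step 1: The Nash solution splits surplus symmetrically above the disagreement point
Step 2: u1 = (total + d1 - d2)/2 = (190 + 13 - 8)/2 = 195/2
Step 3: u2 = (total - d1 + d2)/2 = (190 - 13 + 8)/2 = 185/2
Step 4: Nash product = (195/2 - 13) * (185/2 - 8)
Step 5: = 169/2 * 169/2 = 28561/4

28561/4


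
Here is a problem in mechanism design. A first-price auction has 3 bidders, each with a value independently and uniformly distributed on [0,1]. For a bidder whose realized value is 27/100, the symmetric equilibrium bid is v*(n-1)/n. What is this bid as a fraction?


Step 1: The symmetric BNE bidding function is b(v) = v * (n-1) / n
Step 2: Substitute v = 27/100 and n = 3
Step 3: b = 27/100 * 2/3
Step 4: b = 9/50

9/50


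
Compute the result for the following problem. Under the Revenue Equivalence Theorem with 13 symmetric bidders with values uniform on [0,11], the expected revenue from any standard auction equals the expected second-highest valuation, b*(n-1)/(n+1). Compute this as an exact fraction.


Step 1: By Revenue Equivalence, expected revenue = b*(n-1)/(n+1)
Step 2: Substituting n = 13, b = 11
Step 3: Revenue = 11*(13-1)/(13+1) = 11*12/14
Step 4: Revenue = 132/14 = 66/7

66/7


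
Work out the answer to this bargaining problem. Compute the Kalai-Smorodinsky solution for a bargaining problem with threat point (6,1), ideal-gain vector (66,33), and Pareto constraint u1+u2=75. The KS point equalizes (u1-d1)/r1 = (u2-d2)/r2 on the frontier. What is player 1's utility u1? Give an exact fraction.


Step 1: At the KS point, (u1-d1)/r1 = (u2-d2)/r2 = t and u1+u2 = 75
Step 2: u1 = d1 + r1*t and u2 = d2 + r2*t, so (d1 + r1*t) + (d2 + r2*t) = 75
Step 3: t = (75 - 6 - 1)/(66 + 33) = 68/99
Step 4: u1 = d1 + r1*t = 6 + 66 * 68/99 = 154/3
Step 5: (Check: u2 = d2 + r2*t = 71/3; u1+u2 = 154/3 + 71/3 = 75, on the frontier.)

154/3


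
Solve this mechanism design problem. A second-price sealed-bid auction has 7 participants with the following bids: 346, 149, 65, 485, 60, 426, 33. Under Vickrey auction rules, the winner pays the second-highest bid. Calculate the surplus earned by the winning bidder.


Step 1: Sort bids in descending order: 485, 426, 346, 149, 65, 60, 33
Step 2: The winning bid is the highest: 485
Step 3: The payment equals the second-highest bid: 426
Step 4: Surplus = winner's bid - payment = 485 - 426 = 59

59


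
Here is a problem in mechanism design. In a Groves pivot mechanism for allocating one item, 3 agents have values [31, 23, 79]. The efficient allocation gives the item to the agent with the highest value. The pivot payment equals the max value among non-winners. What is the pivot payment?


Step 1: The efficient winner is agent 2 with value 79
Step 2: Other agents' values: [31, 23]
Step 3: Pivot payment = max(others) = 31
Step 4: The winner pays 31

31


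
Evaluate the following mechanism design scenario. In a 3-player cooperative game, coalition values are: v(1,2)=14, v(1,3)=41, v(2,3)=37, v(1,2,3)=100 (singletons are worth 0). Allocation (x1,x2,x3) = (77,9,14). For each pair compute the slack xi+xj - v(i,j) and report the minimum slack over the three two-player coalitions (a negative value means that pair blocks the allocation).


Step 1: Slack for coalition (1,2): x1+x2 - v12 = 86 - 14 = 72
Step 2: Slack for coalition (1,3): x1+x3 - v13 = 91 - 41 = 50
Step 3: Slack for coalition (2,3): x2+x3 - v23 = 23 - 37 = -14
Step 4: Minimum slack = min(72, 50, -14) = -14, attained by (2,3); coalition (2,3) can block (slack < 0), so the allocation is not in the core

-14


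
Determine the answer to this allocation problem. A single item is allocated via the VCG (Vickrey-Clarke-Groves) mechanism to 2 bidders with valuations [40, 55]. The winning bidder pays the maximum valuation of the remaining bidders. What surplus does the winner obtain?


Step 1: The winner is the agent with the highest value: agent 1 with value 55
Step 2: Values of other agents: [40]
Step 3: VCG payment = max of others' values = 40
Step 4: Surplus = 55 - 40 = 15

15


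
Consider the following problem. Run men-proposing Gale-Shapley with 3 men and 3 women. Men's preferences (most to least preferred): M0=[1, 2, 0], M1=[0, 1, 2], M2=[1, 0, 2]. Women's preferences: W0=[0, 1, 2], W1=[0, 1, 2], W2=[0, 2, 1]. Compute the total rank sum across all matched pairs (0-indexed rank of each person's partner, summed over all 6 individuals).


Step 1: Run Gale-Shapley (men propose, women hold best offer):
  M0 proposes to W1; she accepts
  M1 proposes to W0; she accepts
  M2 proposes to W1; rejected
  M2 proposes to W0; rejected
  M2 proposes to W2; she accepts
Step 2: Final matching: W0-M1, W1-M0, W2-M2
Step 3: 0-indexed ranks (man's rank of his match, then woman's): 0 + 1 + 0 + 0 + 2 + 1
Step 4: Total rank sum = 4

4


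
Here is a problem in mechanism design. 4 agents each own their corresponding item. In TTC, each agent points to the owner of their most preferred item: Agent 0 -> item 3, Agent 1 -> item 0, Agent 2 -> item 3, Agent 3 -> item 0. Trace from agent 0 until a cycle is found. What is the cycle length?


Step 1: Trace the pointer graph from agent 0: 0 -> 3 -> 0
Step 2: A cycle is detected when we revisit agent 0
Step 3: The cycle is: 0 -> 3 -> 0
Step 4: Cycle length = 2

2


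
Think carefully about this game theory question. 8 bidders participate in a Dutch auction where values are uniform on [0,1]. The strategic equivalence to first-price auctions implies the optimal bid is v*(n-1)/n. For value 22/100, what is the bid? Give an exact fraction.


Step 1: Dutch auctions are strategically equivalent to first-price auctions
Step 2: The equilibrium bid is b(v) = v*(n-1)/n
Step 3: b = 11/50 * 7/8
Step 4: b = 77/400

77/400


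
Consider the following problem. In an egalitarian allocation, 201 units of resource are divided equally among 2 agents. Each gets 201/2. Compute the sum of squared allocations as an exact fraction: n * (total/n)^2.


Step 1: Each agent's share = 201/2
Step 2: Square of each share = (201/2)^2 = 40401/4
Step 3: Sum of squares = 2 * 40401/4 = 40401/2

40401/2


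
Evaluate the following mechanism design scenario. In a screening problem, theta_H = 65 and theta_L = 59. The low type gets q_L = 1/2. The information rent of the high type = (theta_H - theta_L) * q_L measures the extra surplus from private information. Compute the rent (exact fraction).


Step 1: theta_H - theta_L = 65 - 59 = 6
Step 2: Information rent = (theta_H - theta_L) * q_L
Step 3: = 6 * 1/2
Step 4: = 3

3


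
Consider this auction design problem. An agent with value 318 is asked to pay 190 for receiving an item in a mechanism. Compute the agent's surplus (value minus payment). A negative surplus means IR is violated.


Step 1: Surplus = value - payment = 318 - 190 = 128
Step 2: IR is satisfied (surplus >= 0)

128


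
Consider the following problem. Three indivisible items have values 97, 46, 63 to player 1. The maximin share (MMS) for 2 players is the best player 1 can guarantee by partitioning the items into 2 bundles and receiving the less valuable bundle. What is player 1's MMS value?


Step 1: Item values = 97, 46, 63
Step 2: Enumerate all 2-bundle partitions and take the smaller bundle:
  Partition 1: {97} vs {46,63} -> bundles 97, 109; min = 97
  Partition 2: {46} vs {97,63} -> bundles 46, 160; min = 46
  Partition 3: {63} vs {97,46} -> bundles 63, 143; min = 63
Step 3: MMS = max(97, 46, 63) = 97

97


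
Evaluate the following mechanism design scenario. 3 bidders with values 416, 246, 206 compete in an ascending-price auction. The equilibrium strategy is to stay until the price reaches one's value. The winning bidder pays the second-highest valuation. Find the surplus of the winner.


Step 1: Identify the highest value: 416
Step 2: Identify the second-highest value: 246
Step 3: The final price = second-highest value = 246
Step 4: Surplus = 416 - 246 = 170

170


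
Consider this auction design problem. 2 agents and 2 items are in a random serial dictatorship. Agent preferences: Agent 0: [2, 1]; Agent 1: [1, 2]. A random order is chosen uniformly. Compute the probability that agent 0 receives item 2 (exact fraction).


Step 1: Agent 0 wants item 2
Step 2: There are 2 possible orderings of agents
Step 3: In 2 orderings, agent 0 gets item 2
Step 4: Probability = 2/2 = 1

1


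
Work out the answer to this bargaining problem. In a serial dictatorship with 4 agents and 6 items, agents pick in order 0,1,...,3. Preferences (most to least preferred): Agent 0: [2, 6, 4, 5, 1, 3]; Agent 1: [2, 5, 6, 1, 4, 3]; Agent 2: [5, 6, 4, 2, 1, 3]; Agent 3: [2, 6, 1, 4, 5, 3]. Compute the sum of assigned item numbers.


Step 1: Agent 0 picks item 2
Step 2: Agent 1 picks item 5
Step 3: Agent 2 picks item 6
Step 4: Agent 3 picks item 1
Step 5: Sum = 2 + 5 + 6 + 1 = 14

14


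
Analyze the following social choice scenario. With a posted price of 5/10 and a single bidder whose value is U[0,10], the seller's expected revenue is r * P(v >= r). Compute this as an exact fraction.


Step 1: Posted price r = 1/2, value support [0,10]
Step 2: P(v >= r) = (10 - 1/2)/10 = 19/20
Step 3: Expected revenue = r * P(v >= r) = 1/2 * 19/20
Step 4: Revenue = 19/40

19/40


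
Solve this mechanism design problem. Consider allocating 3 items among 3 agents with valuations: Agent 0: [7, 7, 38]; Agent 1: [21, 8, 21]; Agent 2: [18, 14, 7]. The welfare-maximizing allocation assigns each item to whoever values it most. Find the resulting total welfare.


Step 1: For each item, find the maximum value among all agents.
Step 2: Item 0 -> Agent 1 (value 21)
Step 3: Item 1 -> Agent 2 (value 14)
Step 4: Item 2 -> Agent 0 (value 38)
Step 5: Total welfare = 21 + 14 + 38 = 73

73


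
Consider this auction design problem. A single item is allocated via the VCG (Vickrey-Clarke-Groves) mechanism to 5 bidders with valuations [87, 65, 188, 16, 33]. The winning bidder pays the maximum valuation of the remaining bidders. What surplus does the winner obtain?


Step 1: The winner is the agent with the highest value: agent 2 with value 188
Step 2: Values of other agents: [87, 65, 16, 33]
Step 3: VCG payment = max of others' values = 87
Step 4: Surplus = 188 - 87 = 101

101


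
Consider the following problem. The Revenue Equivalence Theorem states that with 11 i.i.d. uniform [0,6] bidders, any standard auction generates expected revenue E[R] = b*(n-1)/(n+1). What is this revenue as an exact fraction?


Step 1: By Revenue Equivalence, expected revenue = b*(n-1)/(n+1)
Step 2: Substituting n = 11, b = 6
Step 3: Revenue = 6*(11-1)/(11+1) = 6*10/12
Step 4: Revenue = 60/12 = 5

5


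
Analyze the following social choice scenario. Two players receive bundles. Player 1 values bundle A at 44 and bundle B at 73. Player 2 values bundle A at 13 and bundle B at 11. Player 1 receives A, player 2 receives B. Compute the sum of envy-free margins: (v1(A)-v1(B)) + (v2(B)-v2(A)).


Step 1: Player 1's margin = v1(A) - v1(B) = 44 - 73 = -29
Step 2: Player 2's margin = v2(B) - v2(A) = 11 - 13 = -2
Step 3: Total margin = -29 + -2 = -31

-31


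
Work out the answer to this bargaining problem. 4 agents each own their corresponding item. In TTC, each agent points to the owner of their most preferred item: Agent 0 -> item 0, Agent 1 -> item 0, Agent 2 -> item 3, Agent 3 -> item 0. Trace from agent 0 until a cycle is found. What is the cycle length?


Step 1: Trace the pointer graph from agent 0: 0 -> 0
Step 2: A cycle is detected when we revisit agent 0
Step 3: The cycle is: 0 -> 0
Step 4: Cycle length = 1

1


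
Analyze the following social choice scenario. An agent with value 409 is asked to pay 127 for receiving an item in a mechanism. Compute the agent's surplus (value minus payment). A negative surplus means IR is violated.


Step 1: Surplus = value - payment = 409 - 127 = 282
Step 2: IR is satisfied (surplus >= 0)

282


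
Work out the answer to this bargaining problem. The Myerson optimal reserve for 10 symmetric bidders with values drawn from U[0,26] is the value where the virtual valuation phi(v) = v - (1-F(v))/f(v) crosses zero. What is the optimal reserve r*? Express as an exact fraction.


Step 1: For U[0,26], F(v) = v/26 and f(v) = 1/26
Step 2: phi(v) = v - (1 - v/26)/(1/26) = v - (26 - v) = 2v - 26
Step 3: Set phi(r*) = 0: 2r* - 26 = 0
Step 4: r* = 26/2 = 13 (the number of bidders n = 10 does not enter)

13


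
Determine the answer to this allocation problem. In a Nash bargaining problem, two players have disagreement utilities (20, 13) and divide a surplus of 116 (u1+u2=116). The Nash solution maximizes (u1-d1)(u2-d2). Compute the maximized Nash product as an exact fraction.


Step 1: The Nash solution splits surplus symmetrically above the disagreement point
Step 2: u1 = (total + d1 - d2)/2 = (116 + 20 - 13)/2 = 123/2
Step 3: u2 = (total - d1 + d2)/2 = (116 - 20 + 13)/2 = 109/2
Step 4: Nash product = (123/2 - 20) * (109/2 - 13)
Step 5: = 83/2 * 83/2 = 6889/4

6889/4


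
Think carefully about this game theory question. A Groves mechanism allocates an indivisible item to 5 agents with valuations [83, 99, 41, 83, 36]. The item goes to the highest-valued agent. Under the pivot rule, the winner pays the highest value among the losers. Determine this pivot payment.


Step 1: The efficient winner is agent 1 with value 99
Step 2: Other agents' values: [83, 41, 83, 36]
Step 3: Pivot payment = max(others) = 83
Step 4: The winner pays 83

83


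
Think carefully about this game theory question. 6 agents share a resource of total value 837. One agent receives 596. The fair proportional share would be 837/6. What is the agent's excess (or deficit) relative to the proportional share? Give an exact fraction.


Step 1: Proportional share = 837/6 = 279/2
Step 2: Agent's actual allocation = 596
Step 3: Excess = 596 - 279/2 = 913/2

913/2


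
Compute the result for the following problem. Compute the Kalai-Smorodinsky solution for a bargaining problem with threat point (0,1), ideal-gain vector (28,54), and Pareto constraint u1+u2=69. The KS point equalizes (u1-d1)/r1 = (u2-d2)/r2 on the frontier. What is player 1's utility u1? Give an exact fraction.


Step 1: At the KS point, (u1-d1)/r1 = (u2-d2)/r2 = t and u1+u2 = 69
Step 2: u1 = d1 + r1*t and u2 = d2 + r2*t, so (d1 + r1*t) + (d2 + r2*t) = 69
Step 3: t = (69 - 0 - 1)/(28 + 54) = 68/82 = 34/41
Step 4: u1 = d1 + r1*t = 0 + 28 * 34/41 = 952/41
Step 5: (Check: u2 = d2 + r2*t = 1877/41; u1+u2 = 952/41 + 1877/41 = 69, on the frontier.)

952/41


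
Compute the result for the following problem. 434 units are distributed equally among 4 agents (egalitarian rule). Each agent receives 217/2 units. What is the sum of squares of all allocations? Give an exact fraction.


Step 1: Each agent's share = 434/4 = 217/2
Step 2: Square of each share = (217/2)^2 = 47089/4
Step 3: Sum of squares = 4 * 47089/4 = 47089

47089


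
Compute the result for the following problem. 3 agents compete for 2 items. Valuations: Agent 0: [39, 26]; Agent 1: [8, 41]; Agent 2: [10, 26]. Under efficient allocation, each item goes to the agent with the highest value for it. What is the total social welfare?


Step 1: For each item, find the maximum value among all agents.
Step 2: Item 0 -> Agent 0 (value 39)
Step 3: Item 1 -> Agent 1 (value 41)
Step 4: Total welfare = 39 + 41 = 80

80


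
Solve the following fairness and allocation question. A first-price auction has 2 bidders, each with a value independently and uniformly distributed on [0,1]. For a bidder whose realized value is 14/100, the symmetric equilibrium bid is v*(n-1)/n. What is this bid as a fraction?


Step 1: The symmetric BNE bidding function is b(v) = v * (n-1) / n
Step 2: Substitute v = 7/50 and n = 2
Step 3: b = 7/50 * 1/2
Step 4: b = 7/100

7/100


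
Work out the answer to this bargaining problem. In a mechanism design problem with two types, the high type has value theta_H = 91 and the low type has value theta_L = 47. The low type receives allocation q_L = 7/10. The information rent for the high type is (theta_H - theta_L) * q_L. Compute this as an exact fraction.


Step 1: theta_H - theta_L = 91 - 47 = 44
Step 2: Information rent = (theta_H - theta_L) * q_L
Step 3: = 44 * 7/10
Step 4: = 154/5

154/5


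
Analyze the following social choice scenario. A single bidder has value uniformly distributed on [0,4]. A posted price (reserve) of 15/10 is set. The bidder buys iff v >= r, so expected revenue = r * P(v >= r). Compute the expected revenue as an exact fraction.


Step 1: Posted price r = 3/2, value support [0,4]
Step 2: P(v >= r) = (4 - 3/2)/4 = 5/8
Step 3: Expected revenue = r * P(v >= r) = 3/2 * 5/8
Step 4: Revenue = 15/16

15/16


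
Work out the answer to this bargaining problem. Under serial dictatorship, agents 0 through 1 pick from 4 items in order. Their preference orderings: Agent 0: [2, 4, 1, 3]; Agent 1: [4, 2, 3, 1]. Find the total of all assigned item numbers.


Step 1: Agent 0 picks item 2
Step 2: Agent 1 picks item 4
Step 3: Sum = 2 + 4 = 6

6


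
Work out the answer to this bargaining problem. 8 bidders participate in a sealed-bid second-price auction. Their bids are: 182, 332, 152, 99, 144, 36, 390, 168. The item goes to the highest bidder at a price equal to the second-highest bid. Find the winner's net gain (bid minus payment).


Step 1: Sort bids in descending order: 390, 332, 182, 168, 152, 144, 99, 36
Step 2: The winning bid is the highest: 390
Step 3: The payment equals the second-highest bid: 332
Step 4: Surplus = winner's bid - payment = 390 - 332 = 58

58


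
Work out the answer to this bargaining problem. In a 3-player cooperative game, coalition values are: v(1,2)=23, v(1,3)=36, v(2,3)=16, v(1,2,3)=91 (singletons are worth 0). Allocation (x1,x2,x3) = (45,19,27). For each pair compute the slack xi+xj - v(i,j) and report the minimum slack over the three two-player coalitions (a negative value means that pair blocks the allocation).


Step 1: Slack for coalition (1,2): x1+x2 - v12 = 64 - 23 = 41
Step 2: Slack for coalition (1,3): x1+x3 - v13 = 72 - 36 = 36
Step 3: Slack for coalition (2,3): x2+x3 - v23 = 46 - 16 = 30
Step 4: Minimum slack = min(41, 36, 30) = 30, attained by (2,3); no pair can gain by deviating, so the allocation is in the core

30


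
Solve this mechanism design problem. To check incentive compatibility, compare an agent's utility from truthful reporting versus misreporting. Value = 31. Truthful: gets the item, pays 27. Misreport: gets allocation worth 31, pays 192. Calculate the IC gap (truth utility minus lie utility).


Step 1: U(truth) = value - payment = 31 - 27 = 4
Step 2: U(lie) = allocation - payment = 31 - 192 = -161
Step 3: IC gap = 4 - (-161) = 165

165


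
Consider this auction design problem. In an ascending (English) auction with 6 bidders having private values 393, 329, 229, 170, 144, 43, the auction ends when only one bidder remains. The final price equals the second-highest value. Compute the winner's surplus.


Step 1: Identify the highest value: 393
Step 2: Identify the second-highest value: 329
Step 3: The final price = second-highest value = 329
Step 4: Surplus = 393 - 329 = 64

64


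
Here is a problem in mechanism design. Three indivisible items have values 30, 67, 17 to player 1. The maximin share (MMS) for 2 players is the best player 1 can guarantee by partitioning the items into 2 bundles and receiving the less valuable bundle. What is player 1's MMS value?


Step 1: Item values = 30, 67, 17
Step 2: Enumerate all 2-bundle partitions and take the smaller bundle:
  Partition 1: {30} vs {67,17} -> bundles 30, 84; min = 30
  Partition 2: {67} vs {30,17} -> bundles 67, 47; min = 47
  Partition 3: {17} vs {30,67} -> bundles 17, 97; min = 17
Step 3: MMS = max(30, 47, 17) = 47

47


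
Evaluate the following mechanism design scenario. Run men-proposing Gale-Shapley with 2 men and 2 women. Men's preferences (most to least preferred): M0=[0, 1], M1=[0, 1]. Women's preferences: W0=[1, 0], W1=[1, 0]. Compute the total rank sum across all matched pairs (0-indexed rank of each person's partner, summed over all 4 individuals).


Step 1: Run Gale-Shapley (men propose, women hold best offer):
  M0 proposes to W0; she accepts
  M1 proposes to W0; she switches from M0
  M0 proposes to W1; she accepts
Step 2: Final matching: W0-M1, W1-M0
Step 3: 0-indexed ranks (man's rank of his match, then woman's): 0 + 0 + 1 + 1
Step 4: Total rank sum = 2

2


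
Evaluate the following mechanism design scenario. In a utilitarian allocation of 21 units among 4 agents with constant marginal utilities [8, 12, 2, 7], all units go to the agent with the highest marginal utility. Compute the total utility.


Step 1: The marginal utilities are [8, 12, 2, 7]
Step 2: The highest marginal utility is 12
Step 3: All 21 units go to that agent
Step 4: Total utility = 12 * 21 = 252

252


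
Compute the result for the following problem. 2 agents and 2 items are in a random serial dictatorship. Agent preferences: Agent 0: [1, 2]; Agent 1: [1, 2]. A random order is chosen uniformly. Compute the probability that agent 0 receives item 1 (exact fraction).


Step 1: Agent 0 wants item 1
Step 2: There are 2 possible orderings of agents
Step 3: In 1 orderings, agent 0 gets item 1
Step 4: Probability = 1/2

1/2


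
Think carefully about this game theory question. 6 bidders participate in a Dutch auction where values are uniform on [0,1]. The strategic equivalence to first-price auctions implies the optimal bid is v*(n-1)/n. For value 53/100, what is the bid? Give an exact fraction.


Step 1: Dutch auctions are strategically equivalent to first-price auctions
Step 2: The equilibrium bid is b(v) = v*(n-1)/n
Step 3: b = 53/100 * 5/6
Step 4: b = 53/120

53/120


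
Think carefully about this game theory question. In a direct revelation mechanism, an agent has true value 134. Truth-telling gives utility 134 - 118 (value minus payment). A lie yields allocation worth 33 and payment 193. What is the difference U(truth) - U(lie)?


Step 1: U(truth) = value - payment = 134 - 118 = 16
Step 2: U(lie) = allocation - payment = 33 - 193 = -160
Step 3: IC gap = 16 - (-160) = 176

176
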